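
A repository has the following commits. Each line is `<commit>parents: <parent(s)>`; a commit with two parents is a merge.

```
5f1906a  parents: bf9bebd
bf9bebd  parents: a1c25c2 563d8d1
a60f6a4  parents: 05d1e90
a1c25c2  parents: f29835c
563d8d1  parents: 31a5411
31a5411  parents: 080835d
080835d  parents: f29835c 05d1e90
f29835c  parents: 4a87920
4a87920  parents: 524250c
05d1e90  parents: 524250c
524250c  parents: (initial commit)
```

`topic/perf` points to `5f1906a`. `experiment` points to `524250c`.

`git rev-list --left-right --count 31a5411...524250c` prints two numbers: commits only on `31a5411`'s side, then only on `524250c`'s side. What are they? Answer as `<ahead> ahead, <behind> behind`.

Reachable from 31a5411: {05d1e90, 080835d, 31a5411, 4a87920, 524250c, f29835c}.
Reachable from 524250c: {524250c}.
Only in 31a5411's history (ahead): {05d1e90, 080835d, 31a5411, 4a87920, f29835c} — 5.
Only in 524250c's history (behind): {} — 0.

5 ahead, 0 behind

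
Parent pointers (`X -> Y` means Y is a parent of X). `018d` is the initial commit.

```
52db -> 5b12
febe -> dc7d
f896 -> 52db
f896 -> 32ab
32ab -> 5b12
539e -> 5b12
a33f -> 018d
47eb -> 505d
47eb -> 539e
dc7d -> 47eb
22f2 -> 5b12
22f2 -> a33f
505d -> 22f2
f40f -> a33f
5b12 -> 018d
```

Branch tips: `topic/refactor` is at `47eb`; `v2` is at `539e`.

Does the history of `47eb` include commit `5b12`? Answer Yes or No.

Yes

Ancestors of 47eb (commits reachable by following parents): {018d, 22f2, 47eb, 505d, 539e, 5b12, a33f}.
5b12 is in that set, so it is an ancestor of 47eb.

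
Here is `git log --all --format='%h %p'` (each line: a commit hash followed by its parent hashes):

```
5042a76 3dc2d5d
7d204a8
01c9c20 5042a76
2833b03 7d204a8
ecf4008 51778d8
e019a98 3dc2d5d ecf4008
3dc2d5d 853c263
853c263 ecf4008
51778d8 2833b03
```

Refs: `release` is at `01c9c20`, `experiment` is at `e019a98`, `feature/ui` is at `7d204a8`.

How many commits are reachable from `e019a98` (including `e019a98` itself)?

Walking parent pointers from e019a98: reachable set = {2833b03, 3dc2d5d, 51778d8, 7d204a8, 853c263, e019a98, ecf4008}.
That is 7 commits.

7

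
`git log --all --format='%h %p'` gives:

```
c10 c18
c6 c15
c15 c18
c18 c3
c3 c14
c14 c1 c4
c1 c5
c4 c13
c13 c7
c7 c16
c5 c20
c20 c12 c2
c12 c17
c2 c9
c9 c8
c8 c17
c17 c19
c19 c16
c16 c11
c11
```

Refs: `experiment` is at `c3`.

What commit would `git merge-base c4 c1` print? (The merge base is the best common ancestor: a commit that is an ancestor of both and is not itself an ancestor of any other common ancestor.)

Ancestors of c4: {c11, c13, c16, c4, c7}.
Ancestors of c1: {c1, c11, c12, c16, c17, c19, c2, c20, c5, c8, c9}.
Common ancestors: {c11, c16}.
Among these, c16 is not an ancestor of any other common ancestor — it is the merge base.

c16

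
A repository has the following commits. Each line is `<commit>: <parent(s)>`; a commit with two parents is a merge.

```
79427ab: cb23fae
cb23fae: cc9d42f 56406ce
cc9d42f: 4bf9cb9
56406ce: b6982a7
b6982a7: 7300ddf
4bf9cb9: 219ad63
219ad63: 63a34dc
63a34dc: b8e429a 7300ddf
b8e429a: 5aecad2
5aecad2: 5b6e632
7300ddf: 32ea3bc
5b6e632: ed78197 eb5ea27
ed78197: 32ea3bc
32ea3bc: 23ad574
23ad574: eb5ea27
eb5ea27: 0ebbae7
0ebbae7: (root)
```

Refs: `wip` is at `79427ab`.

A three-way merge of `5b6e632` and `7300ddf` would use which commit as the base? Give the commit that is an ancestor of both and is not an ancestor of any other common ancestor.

32ea3bc

Ancestors of 5b6e632: {0ebbae7, 23ad574, 32ea3bc, 5b6e632, eb5ea27, ed78197}.
Ancestors of 7300ddf: {0ebbae7, 23ad574, 32ea3bc, 7300ddf, eb5ea27}.
Common ancestors: {0ebbae7, 23ad574, 32ea3bc, eb5ea27}.
Among these, 32ea3bc is not an ancestor of any other common ancestor — it is the merge base.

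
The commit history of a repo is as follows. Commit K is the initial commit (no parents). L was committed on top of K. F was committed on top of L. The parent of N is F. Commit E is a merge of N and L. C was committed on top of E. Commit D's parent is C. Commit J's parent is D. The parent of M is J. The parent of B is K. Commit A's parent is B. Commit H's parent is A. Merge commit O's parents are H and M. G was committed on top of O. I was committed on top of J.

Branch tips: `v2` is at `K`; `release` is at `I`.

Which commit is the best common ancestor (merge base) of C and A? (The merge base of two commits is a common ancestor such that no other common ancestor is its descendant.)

K

Ancestors of C: {C, E, F, K, L, N}.
Ancestors of A: {A, B, K}.
Common ancestors: {K}.
The only common ancestor is K, so it is the merge base.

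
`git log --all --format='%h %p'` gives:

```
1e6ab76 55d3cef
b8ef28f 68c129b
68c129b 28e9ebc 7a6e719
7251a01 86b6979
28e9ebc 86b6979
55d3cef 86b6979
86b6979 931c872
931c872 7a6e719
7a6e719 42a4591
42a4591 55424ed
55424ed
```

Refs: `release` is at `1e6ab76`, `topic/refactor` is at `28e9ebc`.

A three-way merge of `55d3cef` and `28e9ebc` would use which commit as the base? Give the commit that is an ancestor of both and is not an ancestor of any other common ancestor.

Ancestors of 55d3cef: {42a4591, 55424ed, 55d3cef, 7a6e719, 86b6979, 931c872}.
Ancestors of 28e9ebc: {28e9ebc, 42a4591, 55424ed, 7a6e719, 86b6979, 931c872}.
Common ancestors: {42a4591, 55424ed, 7a6e719, 86b6979, 931c872}.
Among these, 86b6979 is not an ancestor of any other common ancestor — it is the merge base.

86b6979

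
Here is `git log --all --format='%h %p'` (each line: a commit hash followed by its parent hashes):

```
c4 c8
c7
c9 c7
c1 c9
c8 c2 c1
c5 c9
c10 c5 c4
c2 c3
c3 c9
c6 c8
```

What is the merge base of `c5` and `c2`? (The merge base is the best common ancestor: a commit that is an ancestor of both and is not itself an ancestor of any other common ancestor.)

c9

Ancestors of c5: {c5, c7, c9}.
Ancestors of c2: {c2, c3, c7, c9}.
Common ancestors: {c7, c9}.
Among these, c9 is not an ancestor of any other common ancestor — it is the merge base.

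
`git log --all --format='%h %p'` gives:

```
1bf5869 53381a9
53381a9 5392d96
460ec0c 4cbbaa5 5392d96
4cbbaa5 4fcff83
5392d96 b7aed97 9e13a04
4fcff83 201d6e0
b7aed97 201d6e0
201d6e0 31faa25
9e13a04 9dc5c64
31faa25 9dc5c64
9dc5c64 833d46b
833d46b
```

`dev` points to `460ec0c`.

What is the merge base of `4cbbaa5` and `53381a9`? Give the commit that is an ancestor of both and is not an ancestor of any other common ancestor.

Ancestors of 4cbbaa5: {201d6e0, 31faa25, 4cbbaa5, 4fcff83, 833d46b, 9dc5c64}.
Ancestors of 53381a9: {201d6e0, 31faa25, 53381a9, 5392d96, 833d46b, 9dc5c64, 9e13a04, b7aed97}.
Common ancestors: {201d6e0, 31faa25, 833d46b, 9dc5c64}.
Among these, 201d6e0 is not an ancestor of any other common ancestor — it is the merge base.

201d6e0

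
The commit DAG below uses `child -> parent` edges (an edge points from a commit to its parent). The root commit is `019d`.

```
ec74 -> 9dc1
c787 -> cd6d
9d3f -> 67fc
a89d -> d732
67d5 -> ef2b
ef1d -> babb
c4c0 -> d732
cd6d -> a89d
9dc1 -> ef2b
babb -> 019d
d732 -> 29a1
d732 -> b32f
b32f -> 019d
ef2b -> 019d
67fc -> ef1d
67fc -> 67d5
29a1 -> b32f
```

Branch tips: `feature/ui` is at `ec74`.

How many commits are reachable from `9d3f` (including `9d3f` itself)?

Walking parent pointers from 9d3f: reachable set = {019d, 67d5, 67fc, 9d3f, babb, ef1d, ef2b}.
That is 7 commits.

7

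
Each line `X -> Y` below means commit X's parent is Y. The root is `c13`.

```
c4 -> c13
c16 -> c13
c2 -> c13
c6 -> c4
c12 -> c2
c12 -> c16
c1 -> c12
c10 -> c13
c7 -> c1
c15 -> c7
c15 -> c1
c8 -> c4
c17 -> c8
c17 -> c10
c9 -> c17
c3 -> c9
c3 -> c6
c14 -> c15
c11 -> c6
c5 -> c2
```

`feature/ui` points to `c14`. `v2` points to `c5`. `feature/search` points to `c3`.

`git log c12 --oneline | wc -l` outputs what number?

Walking parent pointers from c12: reachable set = {c12, c13, c16, c2}.
That is 4 commits.

4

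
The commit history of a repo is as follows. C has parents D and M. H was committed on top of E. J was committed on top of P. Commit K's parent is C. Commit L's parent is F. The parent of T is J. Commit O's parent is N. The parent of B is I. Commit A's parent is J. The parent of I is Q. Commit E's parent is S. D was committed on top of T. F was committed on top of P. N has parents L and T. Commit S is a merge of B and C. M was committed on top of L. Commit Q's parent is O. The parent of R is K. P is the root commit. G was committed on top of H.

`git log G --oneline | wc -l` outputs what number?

17

Walking parent pointers from G: reachable set = {B, C, D, E, F, G, H, I, J, L, M, N, O, P, Q, S, T}.
That is 17 commits.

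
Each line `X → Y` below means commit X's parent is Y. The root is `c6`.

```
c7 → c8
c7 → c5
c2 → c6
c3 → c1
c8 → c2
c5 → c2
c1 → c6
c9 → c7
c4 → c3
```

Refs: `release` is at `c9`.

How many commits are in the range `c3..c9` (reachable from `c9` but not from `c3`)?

5

Reachable from c9: {c2, c5, c6, c7, c8, c9}.
Reachable from c3: {c1, c3, c6}.
In c9's history but not c3's: {c2, c5, c7, c8, c9} — 5 commits.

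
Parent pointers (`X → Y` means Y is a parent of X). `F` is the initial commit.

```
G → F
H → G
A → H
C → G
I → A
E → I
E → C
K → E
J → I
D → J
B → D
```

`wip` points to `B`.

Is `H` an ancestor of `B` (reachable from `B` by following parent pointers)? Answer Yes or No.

Yes

Ancestors of B (commits reachable by following parents): {A, B, D, F, G, H, I, J}.
H is in that set, so it is an ancestor of B.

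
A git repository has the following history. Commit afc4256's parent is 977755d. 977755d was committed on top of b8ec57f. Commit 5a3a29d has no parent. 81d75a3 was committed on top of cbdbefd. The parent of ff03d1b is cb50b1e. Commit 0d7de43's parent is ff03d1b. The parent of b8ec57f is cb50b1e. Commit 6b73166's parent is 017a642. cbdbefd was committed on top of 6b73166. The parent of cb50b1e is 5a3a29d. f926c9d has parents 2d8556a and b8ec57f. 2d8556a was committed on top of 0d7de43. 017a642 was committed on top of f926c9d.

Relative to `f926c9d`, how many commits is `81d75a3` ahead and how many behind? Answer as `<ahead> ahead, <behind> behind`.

4 ahead, 0 behind

Reachable from 81d75a3: {017a642, 0d7de43, 2d8556a, 5a3a29d, 6b73166, 81d75a3, b8ec57f, cb50b1e, cbdbefd, f926c9d, ff03d1b}.
Reachable from f926c9d: {0d7de43, 2d8556a, 5a3a29d, b8ec57f, cb50b1e, f926c9d, ff03d1b}.
Only in 81d75a3's history (ahead): {017a642, 6b73166, 81d75a3, cbdbefd} — 4.
Only in f926c9d's history (behind): {} — 0.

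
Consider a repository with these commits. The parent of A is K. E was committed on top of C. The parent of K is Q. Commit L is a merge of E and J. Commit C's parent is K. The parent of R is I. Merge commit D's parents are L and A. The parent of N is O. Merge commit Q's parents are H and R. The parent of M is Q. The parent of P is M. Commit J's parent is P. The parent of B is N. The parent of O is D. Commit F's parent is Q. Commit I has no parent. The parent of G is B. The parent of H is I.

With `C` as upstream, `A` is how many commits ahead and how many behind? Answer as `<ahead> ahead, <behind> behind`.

Reachable from A: {A, H, I, K, Q, R}.
Reachable from C: {C, H, I, K, Q, R}.
Only in A's history (ahead): {A} — 1.
Only in C's history (behind): {C} — 1.

1 ahead, 1 behind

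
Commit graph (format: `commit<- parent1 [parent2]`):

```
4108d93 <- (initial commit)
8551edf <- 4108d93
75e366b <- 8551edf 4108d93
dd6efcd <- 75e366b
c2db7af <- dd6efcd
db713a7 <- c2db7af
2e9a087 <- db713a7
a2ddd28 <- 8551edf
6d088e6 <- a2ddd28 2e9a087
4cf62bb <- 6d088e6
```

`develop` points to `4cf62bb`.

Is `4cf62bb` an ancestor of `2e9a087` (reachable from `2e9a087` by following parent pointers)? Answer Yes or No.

Ancestors of 2e9a087: {2e9a087, 4108d93, 75e366b, 8551edf, c2db7af, db713a7, dd6efcd}.
4cf62bb is not in that set, so it is not an ancestor of 2e9a087.

No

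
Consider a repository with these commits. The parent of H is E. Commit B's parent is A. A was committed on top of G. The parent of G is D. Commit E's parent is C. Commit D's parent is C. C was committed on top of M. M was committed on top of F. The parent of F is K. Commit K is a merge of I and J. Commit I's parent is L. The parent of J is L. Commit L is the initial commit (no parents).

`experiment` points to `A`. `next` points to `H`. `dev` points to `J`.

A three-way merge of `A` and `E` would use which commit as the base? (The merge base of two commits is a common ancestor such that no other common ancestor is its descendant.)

C

Ancestors of A: {A, C, D, F, G, I, J, K, L, M}.
Ancestors of E: {C, E, F, I, J, K, L, M}.
Common ancestors: {C, F, I, J, K, L, M}.
Among these, C is not an ancestor of any other common ancestor — it is the merge base.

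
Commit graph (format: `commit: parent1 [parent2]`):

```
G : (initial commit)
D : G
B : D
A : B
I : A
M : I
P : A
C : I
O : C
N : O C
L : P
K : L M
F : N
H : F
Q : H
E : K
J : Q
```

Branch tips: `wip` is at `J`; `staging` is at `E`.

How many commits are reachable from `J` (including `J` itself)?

12

Walking parent pointers from J: reachable set = {A, B, C, D, F, G, H, I, J, N, O, Q}.
That is 12 commits.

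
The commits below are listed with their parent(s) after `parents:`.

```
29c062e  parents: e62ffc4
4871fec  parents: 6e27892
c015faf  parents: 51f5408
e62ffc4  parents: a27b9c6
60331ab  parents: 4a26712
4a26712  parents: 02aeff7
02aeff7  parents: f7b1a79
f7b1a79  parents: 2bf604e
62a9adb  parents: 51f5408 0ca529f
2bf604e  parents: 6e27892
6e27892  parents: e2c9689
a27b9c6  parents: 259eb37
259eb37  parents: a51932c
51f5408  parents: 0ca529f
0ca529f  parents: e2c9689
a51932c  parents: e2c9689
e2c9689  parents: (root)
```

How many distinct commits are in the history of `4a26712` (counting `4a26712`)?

Walking parent pointers from 4a26712: reachable set = {02aeff7, 2bf604e, 4a26712, 6e27892, e2c9689, f7b1a79}.
That is 6 commits.

6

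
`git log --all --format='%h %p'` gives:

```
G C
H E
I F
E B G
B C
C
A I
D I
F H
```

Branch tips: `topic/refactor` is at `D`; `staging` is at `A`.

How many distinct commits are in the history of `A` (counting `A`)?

Walking parent pointers from A: reachable set = {A, B, C, E, F, G, H, I}.
That is 8 commits.

8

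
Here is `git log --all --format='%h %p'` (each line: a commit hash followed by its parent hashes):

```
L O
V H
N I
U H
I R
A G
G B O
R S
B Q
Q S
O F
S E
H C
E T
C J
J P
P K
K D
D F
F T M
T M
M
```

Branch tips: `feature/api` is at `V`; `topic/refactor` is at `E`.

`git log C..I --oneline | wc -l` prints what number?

4

Reachable from I: {E, I, M, R, S, T}.
Reachable from C: {C, D, F, J, K, M, P, T}.
In I's history but not C's: {E, I, R, S} — 4 commits.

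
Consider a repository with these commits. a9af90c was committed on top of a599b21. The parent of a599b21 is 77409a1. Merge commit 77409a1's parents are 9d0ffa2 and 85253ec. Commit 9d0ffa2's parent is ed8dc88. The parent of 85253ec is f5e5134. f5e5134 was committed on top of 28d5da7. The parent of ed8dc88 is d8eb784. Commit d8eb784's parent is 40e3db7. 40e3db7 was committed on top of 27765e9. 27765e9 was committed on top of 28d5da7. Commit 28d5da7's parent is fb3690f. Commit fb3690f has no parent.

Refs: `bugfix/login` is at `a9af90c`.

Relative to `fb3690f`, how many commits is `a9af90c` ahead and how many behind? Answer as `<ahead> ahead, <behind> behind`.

Reachable from a9af90c: {27765e9, 28d5da7, 40e3db7, 77409a1, 85253ec, 9d0ffa2, a599b21, a9af90c, d8eb784, ed8dc88, f5e5134, fb3690f}.
Reachable from fb3690f: {fb3690f}.
Only in a9af90c's history (ahead): {27765e9, 28d5da7, 40e3db7, 77409a1, 85253ec, 9d0ffa2, a599b21, a9af90c, d8eb784, ed8dc88, f5e5134} — 11.
Only in fb3690f's history (behind): {} — 0.

11 ahead, 0 behind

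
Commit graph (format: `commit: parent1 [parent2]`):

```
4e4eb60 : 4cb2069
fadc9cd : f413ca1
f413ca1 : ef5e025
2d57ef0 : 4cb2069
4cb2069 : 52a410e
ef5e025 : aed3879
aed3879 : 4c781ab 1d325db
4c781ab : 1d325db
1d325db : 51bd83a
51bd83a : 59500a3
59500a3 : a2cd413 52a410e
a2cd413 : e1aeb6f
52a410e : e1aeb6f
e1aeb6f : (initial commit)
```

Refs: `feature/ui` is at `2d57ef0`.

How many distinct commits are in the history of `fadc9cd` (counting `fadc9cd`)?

Walking parent pointers from fadc9cd: reachable set = {1d325db, 4c781ab, 51bd83a, 52a410e, 59500a3, a2cd413, aed3879, e1aeb6f, ef5e025, f413ca1, fadc9cd}.
That is 11 commits.

11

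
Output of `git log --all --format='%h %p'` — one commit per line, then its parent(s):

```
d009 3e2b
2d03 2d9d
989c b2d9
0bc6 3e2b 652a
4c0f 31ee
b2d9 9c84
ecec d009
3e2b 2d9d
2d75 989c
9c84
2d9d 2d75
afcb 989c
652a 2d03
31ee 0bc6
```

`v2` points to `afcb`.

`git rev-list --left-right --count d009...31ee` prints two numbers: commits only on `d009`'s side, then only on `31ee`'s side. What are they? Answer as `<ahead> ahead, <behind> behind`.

Reachable from d009: {2d75, 2d9d, 3e2b, 989c, 9c84, b2d9, d009}.
Reachable from 31ee: {0bc6, 2d03, 2d75, 2d9d, 31ee, 3e2b, 652a, 989c, 9c84, b2d9}.
Only in d009's history (ahead): {d009} — 1.
Only in 31ee's history (behind): {0bc6, 2d03, 31ee, 652a} — 4.

1 ahead, 4 behind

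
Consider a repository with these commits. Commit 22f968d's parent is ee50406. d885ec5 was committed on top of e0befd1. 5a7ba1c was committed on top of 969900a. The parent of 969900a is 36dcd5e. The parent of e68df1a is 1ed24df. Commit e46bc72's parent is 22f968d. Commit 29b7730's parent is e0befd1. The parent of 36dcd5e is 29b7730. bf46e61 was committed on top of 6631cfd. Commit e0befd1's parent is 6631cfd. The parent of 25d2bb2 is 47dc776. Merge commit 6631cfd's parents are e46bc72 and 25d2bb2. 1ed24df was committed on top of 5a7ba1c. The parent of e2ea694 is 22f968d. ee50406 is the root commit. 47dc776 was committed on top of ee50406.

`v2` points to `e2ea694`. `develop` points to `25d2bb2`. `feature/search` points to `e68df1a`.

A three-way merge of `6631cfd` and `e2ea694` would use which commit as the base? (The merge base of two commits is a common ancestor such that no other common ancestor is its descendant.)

Ancestors of 6631cfd: {22f968d, 25d2bb2, 47dc776, 6631cfd, e46bc72, ee50406}.
Ancestors of e2ea694: {22f968d, e2ea694, ee50406}.
Common ancestors: {22f968d, ee50406}.
Among these, 22f968d is not an ancestor of any other common ancestor — it is the merge base.

22f968d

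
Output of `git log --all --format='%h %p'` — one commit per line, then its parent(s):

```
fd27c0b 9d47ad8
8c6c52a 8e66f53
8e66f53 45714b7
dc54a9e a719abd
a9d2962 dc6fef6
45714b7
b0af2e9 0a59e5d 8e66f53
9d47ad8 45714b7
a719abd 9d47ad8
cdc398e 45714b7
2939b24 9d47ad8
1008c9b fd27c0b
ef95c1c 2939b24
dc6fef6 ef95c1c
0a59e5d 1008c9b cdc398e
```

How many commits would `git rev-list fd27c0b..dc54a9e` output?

Reachable from dc54a9e: {45714b7, 9d47ad8, a719abd, dc54a9e}.
Reachable from fd27c0b: {45714b7, 9d47ad8, fd27c0b}.
In dc54a9e's history but not fd27c0b's: {a719abd, dc54a9e} — 2 commits.

2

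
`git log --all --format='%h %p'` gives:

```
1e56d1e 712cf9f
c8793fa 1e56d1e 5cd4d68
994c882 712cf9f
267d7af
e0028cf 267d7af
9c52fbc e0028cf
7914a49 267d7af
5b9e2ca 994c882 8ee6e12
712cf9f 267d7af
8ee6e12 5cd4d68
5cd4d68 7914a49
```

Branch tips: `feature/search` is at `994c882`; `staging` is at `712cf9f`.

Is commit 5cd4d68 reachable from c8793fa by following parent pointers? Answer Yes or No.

Ancestors of c8793fa (commits reachable by following parents): {1e56d1e, 267d7af, 5cd4d68, 712cf9f, 7914a49, c8793fa}.
5cd4d68 is in that set, so it is an ancestor of c8793fa.

Yes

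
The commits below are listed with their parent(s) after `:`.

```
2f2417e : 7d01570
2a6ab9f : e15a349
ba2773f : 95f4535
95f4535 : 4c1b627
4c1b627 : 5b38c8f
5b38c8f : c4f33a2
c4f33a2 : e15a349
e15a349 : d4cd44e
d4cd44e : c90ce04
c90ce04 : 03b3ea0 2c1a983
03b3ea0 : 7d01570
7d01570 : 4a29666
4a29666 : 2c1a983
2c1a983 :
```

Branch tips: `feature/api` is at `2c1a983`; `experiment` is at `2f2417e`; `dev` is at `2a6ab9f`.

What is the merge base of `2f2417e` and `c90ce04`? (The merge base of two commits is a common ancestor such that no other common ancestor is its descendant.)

Ancestors of 2f2417e: {2c1a983, 2f2417e, 4a29666, 7d01570}.
Ancestors of c90ce04: {03b3ea0, 2c1a983, 4a29666, 7d01570, c90ce04}.
Common ancestors: {2c1a983, 4a29666, 7d01570}.
Among these, 7d01570 is not an ancestor of any other common ancestor — it is the merge base.

7d01570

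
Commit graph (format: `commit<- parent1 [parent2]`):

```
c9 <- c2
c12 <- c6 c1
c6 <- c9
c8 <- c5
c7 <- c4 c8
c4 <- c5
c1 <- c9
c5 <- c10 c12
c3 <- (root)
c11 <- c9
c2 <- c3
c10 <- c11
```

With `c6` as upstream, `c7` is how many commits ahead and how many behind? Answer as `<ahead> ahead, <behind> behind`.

8 ahead, 0 behind

Reachable from c7: {c1, c10, c11, c12, c2, c3, c4, c5, c6, c7, c8, c9}.
Reachable from c6: {c2, c3, c6, c9}.
Only in c7's history (ahead): {c1, c10, c11, c12, c4, c5, c7, c8} — 8.
Only in c6's history (behind): {} — 0.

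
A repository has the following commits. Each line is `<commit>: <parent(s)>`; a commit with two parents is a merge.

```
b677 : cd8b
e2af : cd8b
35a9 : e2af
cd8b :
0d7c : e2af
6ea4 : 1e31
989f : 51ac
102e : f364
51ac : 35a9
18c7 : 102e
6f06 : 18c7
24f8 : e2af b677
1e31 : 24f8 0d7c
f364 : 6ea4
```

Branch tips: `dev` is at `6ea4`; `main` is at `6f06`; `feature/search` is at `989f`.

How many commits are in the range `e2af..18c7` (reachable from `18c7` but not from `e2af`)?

8

Reachable from 18c7: {0d7c, 102e, 18c7, 1e31, 24f8, 6ea4, b677, cd8b, e2af, f364}.
Reachable from e2af: {cd8b, e2af}.
In 18c7's history but not e2af's: {0d7c, 102e, 18c7, 1e31, 24f8, 6ea4, b677, f364} — 8 commits.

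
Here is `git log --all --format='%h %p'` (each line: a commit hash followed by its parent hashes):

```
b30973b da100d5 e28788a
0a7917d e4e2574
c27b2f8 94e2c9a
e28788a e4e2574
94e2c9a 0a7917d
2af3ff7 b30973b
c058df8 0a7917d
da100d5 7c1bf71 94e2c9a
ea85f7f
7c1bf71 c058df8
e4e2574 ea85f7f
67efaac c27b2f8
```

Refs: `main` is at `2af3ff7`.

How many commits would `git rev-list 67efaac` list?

6

Walking parent pointers from 67efaac: reachable set = {0a7917d, 67efaac, 94e2c9a, c27b2f8, e4e2574, ea85f7f}.
That is 6 commits.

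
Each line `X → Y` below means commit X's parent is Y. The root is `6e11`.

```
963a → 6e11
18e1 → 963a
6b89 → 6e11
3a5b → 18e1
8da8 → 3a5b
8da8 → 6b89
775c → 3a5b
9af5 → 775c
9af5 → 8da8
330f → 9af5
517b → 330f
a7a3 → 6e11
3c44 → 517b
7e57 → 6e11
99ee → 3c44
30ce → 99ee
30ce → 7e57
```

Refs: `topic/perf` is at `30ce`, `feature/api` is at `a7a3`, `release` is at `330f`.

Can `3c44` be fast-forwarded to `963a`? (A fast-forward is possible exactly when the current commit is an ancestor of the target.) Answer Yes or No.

A fast-forward from 3c44 to 963a is possible iff 3c44 is an ancestor of 963a.
Ancestors of 963a: {6e11, 963a}.
3c44 is not among them, so fast-forward is not possible.

No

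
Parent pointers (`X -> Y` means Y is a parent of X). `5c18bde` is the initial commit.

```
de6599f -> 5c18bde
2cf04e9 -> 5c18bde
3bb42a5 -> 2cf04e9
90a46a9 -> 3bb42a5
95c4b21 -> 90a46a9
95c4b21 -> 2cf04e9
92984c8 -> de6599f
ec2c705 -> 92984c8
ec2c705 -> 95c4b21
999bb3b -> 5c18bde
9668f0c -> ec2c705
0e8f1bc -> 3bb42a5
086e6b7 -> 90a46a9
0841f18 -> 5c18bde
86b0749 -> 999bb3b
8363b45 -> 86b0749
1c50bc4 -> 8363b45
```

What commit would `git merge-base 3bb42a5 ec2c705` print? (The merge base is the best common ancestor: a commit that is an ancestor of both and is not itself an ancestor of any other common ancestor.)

Ancestors of 3bb42a5: {2cf04e9, 3bb42a5, 5c18bde}.
Ancestors of ec2c705: {2cf04e9, 3bb42a5, 5c18bde, 90a46a9, 92984c8, 95c4b21, de6599f, ec2c705}.
Common ancestors: {2cf04e9, 3bb42a5, 5c18bde}.
Among these, 3bb42a5 is not an ancestor of any other common ancestor — it is the merge base.

3bb42a5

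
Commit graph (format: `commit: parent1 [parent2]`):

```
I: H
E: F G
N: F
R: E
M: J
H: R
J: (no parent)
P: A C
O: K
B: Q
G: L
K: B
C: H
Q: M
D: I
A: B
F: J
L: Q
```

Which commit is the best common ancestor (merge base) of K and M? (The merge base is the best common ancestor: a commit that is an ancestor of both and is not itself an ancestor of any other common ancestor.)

Ancestors of K: {B, J, K, M, Q}.
Ancestors of M: {J, M}.
Common ancestors: {J, M}.
Among these, M is not an ancestor of any other common ancestor — it is the merge base.

M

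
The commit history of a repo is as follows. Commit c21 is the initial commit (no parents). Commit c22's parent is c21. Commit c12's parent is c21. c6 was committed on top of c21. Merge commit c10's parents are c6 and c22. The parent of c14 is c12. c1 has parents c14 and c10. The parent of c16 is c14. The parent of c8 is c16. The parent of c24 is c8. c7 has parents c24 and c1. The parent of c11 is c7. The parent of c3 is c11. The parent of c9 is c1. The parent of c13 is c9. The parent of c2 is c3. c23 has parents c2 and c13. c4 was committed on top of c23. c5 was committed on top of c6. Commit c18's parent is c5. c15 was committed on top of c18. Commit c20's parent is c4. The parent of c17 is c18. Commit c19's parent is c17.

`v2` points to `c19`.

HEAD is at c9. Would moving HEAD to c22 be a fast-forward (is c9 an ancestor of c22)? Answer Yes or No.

A fast-forward from c9 to c22 is possible iff c9 is an ancestor of c22.
Ancestors of c22: {c21, c22}.
c9 is not among them, so fast-forward is not possible.

No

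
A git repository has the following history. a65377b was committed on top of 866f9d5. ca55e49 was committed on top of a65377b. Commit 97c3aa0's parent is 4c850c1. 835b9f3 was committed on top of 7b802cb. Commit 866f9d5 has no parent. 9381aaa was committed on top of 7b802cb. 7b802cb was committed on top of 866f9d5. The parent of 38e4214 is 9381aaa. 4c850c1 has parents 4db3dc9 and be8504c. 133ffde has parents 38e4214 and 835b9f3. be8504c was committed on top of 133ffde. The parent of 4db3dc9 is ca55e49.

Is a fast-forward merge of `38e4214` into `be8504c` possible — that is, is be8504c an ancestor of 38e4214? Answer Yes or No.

No

A fast-forward from be8504c to 38e4214 is possible iff be8504c is an ancestor of 38e4214.
Ancestors of 38e4214: {38e4214, 7b802cb, 866f9d5, 9381aaa}.
be8504c is not among them, so fast-forward is not possible.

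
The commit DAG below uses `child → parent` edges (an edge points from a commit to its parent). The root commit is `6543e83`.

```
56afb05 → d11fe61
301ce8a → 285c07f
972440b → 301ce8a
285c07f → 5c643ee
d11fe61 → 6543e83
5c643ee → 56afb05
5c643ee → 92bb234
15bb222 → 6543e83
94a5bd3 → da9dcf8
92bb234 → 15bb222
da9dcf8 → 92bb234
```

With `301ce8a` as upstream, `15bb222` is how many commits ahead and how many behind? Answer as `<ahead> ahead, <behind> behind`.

0 ahead, 6 behind

Reachable from 15bb222: {15bb222, 6543e83}.
Reachable from 301ce8a: {15bb222, 285c07f, 301ce8a, 56afb05, 5c643ee, 6543e83, 92bb234, d11fe61}.
Only in 15bb222's history (ahead): {} — 0.
Only in 301ce8a's history (behind): {285c07f, 301ce8a, 56afb05, 5c643ee, 92bb234, d11fe61} — 6.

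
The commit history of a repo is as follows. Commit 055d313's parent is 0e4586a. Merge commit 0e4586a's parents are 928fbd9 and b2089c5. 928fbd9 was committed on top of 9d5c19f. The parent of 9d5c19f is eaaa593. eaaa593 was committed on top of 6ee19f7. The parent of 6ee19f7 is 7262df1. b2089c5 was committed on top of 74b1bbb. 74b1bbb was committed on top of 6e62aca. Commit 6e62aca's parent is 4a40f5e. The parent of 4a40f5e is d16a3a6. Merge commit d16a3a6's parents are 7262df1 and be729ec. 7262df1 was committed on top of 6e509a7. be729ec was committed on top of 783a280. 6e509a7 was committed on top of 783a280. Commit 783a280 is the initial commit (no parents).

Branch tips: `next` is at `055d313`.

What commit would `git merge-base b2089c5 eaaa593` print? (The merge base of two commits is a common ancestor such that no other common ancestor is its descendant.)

7262df1

Ancestors of b2089c5: {4a40f5e, 6e509a7, 6e62aca, 7262df1, 74b1bbb, 783a280, b2089c5, be729ec, d16a3a6}.
Ancestors of eaaa593: {6e509a7, 6ee19f7, 7262df1, 783a280, eaaa593}.
Common ancestors: {6e509a7, 7262df1, 783a280}.
Among these, 7262df1 is not an ancestor of any other common ancestor — it is the merge base.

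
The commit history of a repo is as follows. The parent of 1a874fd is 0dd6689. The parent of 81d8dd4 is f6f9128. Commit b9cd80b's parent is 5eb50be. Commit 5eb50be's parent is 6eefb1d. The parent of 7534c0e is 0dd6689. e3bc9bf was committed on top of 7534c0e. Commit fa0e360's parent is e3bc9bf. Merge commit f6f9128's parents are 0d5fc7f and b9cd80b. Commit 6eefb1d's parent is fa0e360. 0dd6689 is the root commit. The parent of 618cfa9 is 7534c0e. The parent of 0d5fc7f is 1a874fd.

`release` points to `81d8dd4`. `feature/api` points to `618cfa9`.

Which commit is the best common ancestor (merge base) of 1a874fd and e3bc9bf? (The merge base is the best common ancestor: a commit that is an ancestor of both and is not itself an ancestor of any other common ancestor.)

0dd6689

Ancestors of 1a874fd: {0dd6689, 1a874fd}.
Ancestors of e3bc9bf: {0dd6689, 7534c0e, e3bc9bf}.
Common ancestors: {0dd6689}.
The only common ancestor is 0dd6689, so it is the merge base.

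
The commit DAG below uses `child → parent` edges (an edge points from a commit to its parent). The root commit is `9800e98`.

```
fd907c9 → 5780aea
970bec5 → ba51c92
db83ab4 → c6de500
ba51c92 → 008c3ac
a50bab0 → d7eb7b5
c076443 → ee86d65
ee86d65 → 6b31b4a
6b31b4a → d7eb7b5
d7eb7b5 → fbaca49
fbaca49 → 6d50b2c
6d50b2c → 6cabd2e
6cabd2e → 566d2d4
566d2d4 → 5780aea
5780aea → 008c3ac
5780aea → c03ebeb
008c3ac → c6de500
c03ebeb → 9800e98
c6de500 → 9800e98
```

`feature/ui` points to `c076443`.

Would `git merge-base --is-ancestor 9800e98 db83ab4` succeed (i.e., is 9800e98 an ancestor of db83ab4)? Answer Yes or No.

Yes

Ancestors of db83ab4 (commits reachable by following parents): {9800e98, c6de500, db83ab4}.
9800e98 is in that set, so it is an ancestor of db83ab4.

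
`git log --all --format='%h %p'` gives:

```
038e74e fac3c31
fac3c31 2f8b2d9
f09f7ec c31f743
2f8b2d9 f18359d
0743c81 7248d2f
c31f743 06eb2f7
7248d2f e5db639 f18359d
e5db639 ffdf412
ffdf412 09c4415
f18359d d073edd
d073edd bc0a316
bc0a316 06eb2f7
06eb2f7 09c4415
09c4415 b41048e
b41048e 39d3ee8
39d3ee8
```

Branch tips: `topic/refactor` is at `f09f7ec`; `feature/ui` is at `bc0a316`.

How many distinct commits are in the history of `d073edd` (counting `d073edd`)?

6

Walking parent pointers from d073edd: reachable set = {06eb2f7, 09c4415, 39d3ee8, b41048e, bc0a316, d073edd}.
That is 6 commits.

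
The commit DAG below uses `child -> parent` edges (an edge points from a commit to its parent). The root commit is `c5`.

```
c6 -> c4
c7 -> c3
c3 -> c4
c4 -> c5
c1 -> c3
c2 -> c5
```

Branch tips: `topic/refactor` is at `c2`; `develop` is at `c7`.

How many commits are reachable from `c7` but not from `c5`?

Reachable from c7: {c3, c4, c5, c7}.
Reachable from c5: {c5}.
In c7's history but not c5's: {c3, c4, c7} — 3 commits.

3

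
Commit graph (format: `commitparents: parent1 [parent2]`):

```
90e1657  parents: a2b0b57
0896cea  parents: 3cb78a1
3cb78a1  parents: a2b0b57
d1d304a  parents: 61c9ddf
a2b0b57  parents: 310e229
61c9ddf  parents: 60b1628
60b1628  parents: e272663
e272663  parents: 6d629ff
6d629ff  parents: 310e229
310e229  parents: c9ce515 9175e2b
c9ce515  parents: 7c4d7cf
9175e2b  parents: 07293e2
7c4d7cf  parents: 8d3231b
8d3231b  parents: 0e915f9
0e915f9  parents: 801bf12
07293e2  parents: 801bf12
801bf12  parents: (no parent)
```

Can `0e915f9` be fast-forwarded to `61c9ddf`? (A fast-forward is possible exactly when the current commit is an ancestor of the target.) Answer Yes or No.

Yes

A fast-forward from 0e915f9 to 61c9ddf is possible iff 0e915f9 is an ancestor of 61c9ddf.
Ancestors of 61c9ddf: {07293e2, 0e915f9, 310e229, 60b1628, 61c9ddf, 6d629ff, 7c4d7cf, 801bf12, 8d3231b, 9175e2b, c9ce515, e272663}.
0e915f9 is among them, so fast-forward is possible.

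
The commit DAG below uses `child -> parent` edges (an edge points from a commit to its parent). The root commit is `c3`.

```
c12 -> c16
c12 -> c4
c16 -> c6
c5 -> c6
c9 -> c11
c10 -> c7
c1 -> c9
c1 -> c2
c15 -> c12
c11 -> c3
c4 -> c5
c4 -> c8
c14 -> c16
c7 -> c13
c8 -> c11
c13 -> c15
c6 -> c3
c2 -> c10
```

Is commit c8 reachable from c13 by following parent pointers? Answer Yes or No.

Ancestors of c13 (commits reachable by following parents): {c11, c12, c13, c15, c16, c3, c4, c5, c6, c8}.
c8 is in that set, so it is an ancestor of c13.

Yes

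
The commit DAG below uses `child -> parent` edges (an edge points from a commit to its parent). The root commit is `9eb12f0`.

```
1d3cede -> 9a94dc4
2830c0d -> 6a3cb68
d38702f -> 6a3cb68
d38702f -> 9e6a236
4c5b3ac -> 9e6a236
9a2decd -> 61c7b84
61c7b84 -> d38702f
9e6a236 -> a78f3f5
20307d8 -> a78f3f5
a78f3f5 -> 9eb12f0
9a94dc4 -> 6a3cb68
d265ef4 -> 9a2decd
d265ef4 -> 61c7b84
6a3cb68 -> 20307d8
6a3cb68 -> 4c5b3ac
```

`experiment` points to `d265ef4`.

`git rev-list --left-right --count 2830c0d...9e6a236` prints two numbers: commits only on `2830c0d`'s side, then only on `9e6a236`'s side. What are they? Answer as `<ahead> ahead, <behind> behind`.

4 ahead, 0 behind

Reachable from 2830c0d: {20307d8, 2830c0d, 4c5b3ac, 6a3cb68, 9e6a236, 9eb12f0, a78f3f5}.
Reachable from 9e6a236: {9e6a236, 9eb12f0, a78f3f5}.
Only in 2830c0d's history (ahead): {20307d8, 2830c0d, 4c5b3ac, 6a3cb68} — 4.
Only in 9e6a236's history (behind): {} — 0.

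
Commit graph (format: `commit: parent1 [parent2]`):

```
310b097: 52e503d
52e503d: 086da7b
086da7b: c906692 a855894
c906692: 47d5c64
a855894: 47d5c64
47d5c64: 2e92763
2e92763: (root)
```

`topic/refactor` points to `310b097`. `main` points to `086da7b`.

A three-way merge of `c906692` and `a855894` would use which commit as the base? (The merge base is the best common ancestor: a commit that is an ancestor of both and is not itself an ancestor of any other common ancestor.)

Ancestors of c906692: {2e92763, 47d5c64, c906692}.
Ancestors of a855894: {2e92763, 47d5c64, a855894}.
Common ancestors: {2e92763, 47d5c64}.
Among these, 47d5c64 is not an ancestor of any other common ancestor — it is the merge base.

47d5c64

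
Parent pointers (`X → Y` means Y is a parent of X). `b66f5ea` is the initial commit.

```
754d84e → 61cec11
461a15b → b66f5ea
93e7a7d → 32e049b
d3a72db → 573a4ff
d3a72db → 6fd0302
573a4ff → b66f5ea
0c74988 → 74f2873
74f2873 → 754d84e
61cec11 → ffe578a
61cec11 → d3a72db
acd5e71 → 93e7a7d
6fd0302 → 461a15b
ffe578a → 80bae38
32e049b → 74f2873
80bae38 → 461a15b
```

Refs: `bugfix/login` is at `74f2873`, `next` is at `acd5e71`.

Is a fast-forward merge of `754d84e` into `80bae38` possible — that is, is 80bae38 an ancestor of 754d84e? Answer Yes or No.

Yes

A fast-forward from 80bae38 to 754d84e is possible iff 80bae38 is an ancestor of 754d84e.
Ancestors of 754d84e: {461a15b, 573a4ff, 61cec11, 6fd0302, 754d84e, 80bae38, b66f5ea, d3a72db, ffe578a}.
80bae38 is among them, so fast-forward is possible.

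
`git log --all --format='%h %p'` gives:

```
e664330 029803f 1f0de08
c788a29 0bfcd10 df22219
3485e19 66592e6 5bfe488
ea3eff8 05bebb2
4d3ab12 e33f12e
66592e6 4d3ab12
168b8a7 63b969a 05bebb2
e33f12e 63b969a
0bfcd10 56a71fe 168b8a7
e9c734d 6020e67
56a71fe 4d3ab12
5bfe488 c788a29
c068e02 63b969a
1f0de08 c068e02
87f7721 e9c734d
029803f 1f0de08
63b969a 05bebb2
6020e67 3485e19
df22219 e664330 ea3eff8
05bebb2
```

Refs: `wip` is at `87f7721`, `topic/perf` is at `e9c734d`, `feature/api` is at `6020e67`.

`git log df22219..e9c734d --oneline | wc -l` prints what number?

11

Reachable from e9c734d: {029803f, 05bebb2, 0bfcd10, 168b8a7, 1f0de08, 3485e19, 4d3ab12, 56a71fe, 5bfe488, 6020e67, 63b969a, 66592e6, c068e02, c788a29, df22219, e33f12e, e664330, e9c734d, ea3eff8}.
Reachable from df22219: {029803f, 05bebb2, 1f0de08, 63b969a, c068e02, df22219, e664330, ea3eff8}.
In e9c734d's history but not df22219's: {0bfcd10, 168b8a7, 3485e19, 4d3ab12, 56a71fe, 5bfe488, 6020e67, 66592e6, c788a29, e33f12e, e9c734d} — 11 commits.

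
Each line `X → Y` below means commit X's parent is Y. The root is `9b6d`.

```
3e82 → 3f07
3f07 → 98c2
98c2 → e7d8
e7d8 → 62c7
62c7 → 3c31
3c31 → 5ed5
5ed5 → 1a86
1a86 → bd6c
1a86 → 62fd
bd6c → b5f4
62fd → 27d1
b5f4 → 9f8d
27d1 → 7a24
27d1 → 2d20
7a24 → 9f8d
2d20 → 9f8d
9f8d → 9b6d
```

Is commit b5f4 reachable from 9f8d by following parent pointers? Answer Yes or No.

No

Ancestors of 9f8d: {9b6d, 9f8d}.
b5f4 is not in that set, so it is not an ancestor of 9f8d.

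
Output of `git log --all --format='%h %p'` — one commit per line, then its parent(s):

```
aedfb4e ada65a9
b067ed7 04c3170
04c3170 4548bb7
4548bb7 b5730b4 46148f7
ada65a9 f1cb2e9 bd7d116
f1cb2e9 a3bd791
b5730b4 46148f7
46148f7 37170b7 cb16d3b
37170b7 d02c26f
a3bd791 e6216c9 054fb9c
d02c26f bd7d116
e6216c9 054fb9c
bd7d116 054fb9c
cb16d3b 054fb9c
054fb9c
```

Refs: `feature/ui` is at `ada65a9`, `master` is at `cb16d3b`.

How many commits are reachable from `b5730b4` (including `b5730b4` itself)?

7

Walking parent pointers from b5730b4: reachable set = {054fb9c, 37170b7, 46148f7, b5730b4, bd7d116, cb16d3b, d02c26f}.
That is 7 commits.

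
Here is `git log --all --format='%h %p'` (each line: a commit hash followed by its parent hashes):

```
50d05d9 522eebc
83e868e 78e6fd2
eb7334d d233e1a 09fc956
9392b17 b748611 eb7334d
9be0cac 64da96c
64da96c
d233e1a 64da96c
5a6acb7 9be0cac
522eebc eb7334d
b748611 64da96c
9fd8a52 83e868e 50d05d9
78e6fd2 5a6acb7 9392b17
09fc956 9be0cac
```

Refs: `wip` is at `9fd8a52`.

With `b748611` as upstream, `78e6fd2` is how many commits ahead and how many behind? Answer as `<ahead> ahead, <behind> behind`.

7 ahead, 0 behind

Reachable from 78e6fd2: {09fc956, 5a6acb7, 64da96c, 78e6fd2, 9392b17, 9be0cac, b748611, d233e1a, eb7334d}.
Reachable from b748611: {64da96c, b748611}.
Only in 78e6fd2's history (ahead): {09fc956, 5a6acb7, 78e6fd2, 9392b17, 9be0cac, d233e1a, eb7334d} — 7.
Only in b748611's history (behind): {} — 0.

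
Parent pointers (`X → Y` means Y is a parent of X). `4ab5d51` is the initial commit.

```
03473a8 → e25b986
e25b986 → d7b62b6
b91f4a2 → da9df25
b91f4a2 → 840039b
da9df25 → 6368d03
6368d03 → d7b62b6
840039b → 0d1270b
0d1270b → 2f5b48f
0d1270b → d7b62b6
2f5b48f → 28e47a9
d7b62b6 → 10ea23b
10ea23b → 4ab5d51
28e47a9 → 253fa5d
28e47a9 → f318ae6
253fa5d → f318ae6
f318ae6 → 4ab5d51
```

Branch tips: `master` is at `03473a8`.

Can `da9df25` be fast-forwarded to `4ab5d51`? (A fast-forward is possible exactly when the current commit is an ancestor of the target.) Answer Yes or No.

A fast-forward from da9df25 to 4ab5d51 is possible iff da9df25 is an ancestor of 4ab5d51.
Ancestors of 4ab5d51: {4ab5d51}.
da9df25 is not among them, so fast-forward is not possible.

No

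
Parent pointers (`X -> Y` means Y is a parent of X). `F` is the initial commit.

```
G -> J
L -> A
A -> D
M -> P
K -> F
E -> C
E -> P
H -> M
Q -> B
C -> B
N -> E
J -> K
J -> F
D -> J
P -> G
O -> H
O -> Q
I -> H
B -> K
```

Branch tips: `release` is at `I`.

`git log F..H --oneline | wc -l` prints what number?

Reachable from H: {F, G, H, J, K, M, P}.
Reachable from F: {F}.
In H's history but not F's: {G, H, J, K, M, P} — 6 commits.

6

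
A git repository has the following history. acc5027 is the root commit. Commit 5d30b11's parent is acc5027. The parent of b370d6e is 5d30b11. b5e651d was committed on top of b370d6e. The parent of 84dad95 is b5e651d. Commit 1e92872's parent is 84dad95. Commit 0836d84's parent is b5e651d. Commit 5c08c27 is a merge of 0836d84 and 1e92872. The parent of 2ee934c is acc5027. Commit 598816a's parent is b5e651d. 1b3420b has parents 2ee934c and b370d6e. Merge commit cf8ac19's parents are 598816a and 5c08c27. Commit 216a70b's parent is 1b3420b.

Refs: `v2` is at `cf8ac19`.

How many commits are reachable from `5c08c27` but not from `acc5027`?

Reachable from 5c08c27: {0836d84, 1e92872, 5c08c27, 5d30b11, 84dad95, acc5027, b370d6e, b5e651d}.
Reachable from acc5027: {acc5027}.
In 5c08c27's history but not acc5027's: {0836d84, 1e92872, 5c08c27, 5d30b11, 84dad95, b370d6e, b5e651d} — 7 commits.

7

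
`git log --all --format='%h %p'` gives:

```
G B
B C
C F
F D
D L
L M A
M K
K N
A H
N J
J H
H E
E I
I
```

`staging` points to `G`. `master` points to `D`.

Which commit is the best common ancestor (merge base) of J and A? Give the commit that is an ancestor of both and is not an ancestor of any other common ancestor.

H

Ancestors of J: {E, H, I, J}.
Ancestors of A: {A, E, H, I}.
Common ancestors: {E, H, I}.
Among these, H is not an ancestor of any other common ancestor — it is the merge base.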